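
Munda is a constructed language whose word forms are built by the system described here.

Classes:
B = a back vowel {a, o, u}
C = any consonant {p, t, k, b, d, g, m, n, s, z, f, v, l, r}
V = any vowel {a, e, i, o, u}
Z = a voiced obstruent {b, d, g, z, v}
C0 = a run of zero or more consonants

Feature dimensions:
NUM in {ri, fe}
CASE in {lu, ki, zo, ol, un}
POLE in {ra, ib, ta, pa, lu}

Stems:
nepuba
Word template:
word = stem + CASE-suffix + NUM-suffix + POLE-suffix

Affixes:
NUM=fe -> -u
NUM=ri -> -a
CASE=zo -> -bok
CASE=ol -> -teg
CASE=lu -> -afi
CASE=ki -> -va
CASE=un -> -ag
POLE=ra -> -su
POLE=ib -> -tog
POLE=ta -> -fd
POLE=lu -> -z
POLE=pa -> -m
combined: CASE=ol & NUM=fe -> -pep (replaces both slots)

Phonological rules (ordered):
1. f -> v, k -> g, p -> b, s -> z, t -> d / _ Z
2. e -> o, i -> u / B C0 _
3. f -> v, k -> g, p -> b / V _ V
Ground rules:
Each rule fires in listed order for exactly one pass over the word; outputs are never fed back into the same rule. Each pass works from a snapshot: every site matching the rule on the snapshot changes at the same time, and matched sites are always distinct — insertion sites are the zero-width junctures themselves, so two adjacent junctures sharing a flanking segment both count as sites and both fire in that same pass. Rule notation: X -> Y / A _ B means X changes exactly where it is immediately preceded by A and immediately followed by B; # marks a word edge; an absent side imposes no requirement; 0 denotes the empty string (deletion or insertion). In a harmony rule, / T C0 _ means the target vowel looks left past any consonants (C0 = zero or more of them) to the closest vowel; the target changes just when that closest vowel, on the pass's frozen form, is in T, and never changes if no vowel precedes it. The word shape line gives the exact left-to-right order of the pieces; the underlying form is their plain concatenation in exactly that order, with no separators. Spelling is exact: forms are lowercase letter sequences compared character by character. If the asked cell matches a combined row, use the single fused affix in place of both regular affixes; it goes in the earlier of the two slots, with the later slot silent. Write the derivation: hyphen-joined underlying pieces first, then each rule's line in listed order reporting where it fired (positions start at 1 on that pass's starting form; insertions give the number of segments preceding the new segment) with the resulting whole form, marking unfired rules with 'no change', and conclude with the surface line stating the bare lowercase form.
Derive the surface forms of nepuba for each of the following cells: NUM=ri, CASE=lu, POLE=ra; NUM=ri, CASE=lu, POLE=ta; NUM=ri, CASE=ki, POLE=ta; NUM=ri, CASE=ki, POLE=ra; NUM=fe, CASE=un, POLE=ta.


cell NUM=ri, CASE=lu, POLE=ra:
underlying: nepuba-afi-a-su
1. f -> v, k -> g, p -> b, s -> z, t -> d / _ Z: no change
2. e -> o, i -> u / B C0 _: fires at position(s) 9: nepubaafuasu
3. f -> v, k -> g, p -> b / V _ V: fires at position(s) 3, 8: nebubaavuasu
surface: nebubaavuasu

cell NUM=ri, CASE=lu, POLE=ta:
underlying: nepuba-afi-a-fd
1. f -> v, k -> g, p -> b, s -> z, t -> d / _ Z: fires at position(s) 11: nepubaafiavd
2. e -> o, i -> u / B C0 _: fires at position(s) 9: nepubaafuavd
3. f -> v, k -> g, p -> b / V _ V: fires at position(s) 3, 8: nebubaavuavd
surface: nebubaavuavd

cell NUM=ri, CASE=ki, POLE=ta:
underlying: nepuba-va-a-fd
1. f -> v, k -> g, p -> b, s -> z, t -> d / _ Z: fires at position(s) 10: nepubavaavd
2. e -> o, i -> u / B C0 _: no change
3. f -> v, k -> g, p -> b / V _ V: fires at position(s) 3: nebubavaavd
surface: nebubavaavd

cell NUM=ri, CASE=ki, POLE=ra:
underlying: nepuba-va-a-su
1. f -> v, k -> g, p -> b, s -> z, t -> d / _ Z: no change
2. e -> o, i -> u / B C0 _: no change
3. f -> v, k -> g, p -> b / V _ V: fires at position(s) 3: nebubavaasu
surface: nebubavaasu

cell NUM=fe, CASE=un, POLE=ta:
underlying: nepuba-ag-u-fd
1. f -> v, k -> g, p -> b, s -> z, t -> d / _ Z: fires at position(s) 10: nepubaaguvd
2. e -> o, i -> u / B C0 _: no change
3. f -> v, k -> g, p -> b / V _ V: fires at position(s) 3: nebubaaguvd
surface: nebubaaguvd


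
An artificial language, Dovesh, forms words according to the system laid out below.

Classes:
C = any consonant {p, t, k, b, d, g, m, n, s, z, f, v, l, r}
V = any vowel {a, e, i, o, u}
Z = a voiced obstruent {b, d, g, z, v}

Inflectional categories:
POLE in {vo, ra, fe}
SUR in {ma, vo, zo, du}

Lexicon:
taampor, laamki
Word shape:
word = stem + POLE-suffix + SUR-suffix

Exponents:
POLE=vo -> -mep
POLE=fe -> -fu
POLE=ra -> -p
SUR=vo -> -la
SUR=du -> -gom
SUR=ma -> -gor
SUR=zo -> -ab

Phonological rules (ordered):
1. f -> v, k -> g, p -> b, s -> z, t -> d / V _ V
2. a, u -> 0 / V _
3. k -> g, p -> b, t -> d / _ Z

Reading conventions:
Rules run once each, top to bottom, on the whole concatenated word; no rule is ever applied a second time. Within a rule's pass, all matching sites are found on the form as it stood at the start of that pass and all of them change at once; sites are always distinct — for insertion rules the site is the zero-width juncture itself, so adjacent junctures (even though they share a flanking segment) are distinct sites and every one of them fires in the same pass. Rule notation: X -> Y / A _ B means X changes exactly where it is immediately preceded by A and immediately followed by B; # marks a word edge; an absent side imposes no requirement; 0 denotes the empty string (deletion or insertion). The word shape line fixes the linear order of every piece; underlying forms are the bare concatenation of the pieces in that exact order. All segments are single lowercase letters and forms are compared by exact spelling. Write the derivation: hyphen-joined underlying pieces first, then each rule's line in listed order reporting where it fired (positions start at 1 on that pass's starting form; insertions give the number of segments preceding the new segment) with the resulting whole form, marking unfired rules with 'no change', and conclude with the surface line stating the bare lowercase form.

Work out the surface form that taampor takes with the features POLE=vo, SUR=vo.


underlying: taampor-mep-la
1. f -> v, k -> g, p -> b, s -> z, t -> d / V _ V: no change
2. a, u -> 0 / V _: fires at position(s) 3: tampormepla
3. k -> g, p -> b, t -> d / _ Z: no change
surface: tampormepla


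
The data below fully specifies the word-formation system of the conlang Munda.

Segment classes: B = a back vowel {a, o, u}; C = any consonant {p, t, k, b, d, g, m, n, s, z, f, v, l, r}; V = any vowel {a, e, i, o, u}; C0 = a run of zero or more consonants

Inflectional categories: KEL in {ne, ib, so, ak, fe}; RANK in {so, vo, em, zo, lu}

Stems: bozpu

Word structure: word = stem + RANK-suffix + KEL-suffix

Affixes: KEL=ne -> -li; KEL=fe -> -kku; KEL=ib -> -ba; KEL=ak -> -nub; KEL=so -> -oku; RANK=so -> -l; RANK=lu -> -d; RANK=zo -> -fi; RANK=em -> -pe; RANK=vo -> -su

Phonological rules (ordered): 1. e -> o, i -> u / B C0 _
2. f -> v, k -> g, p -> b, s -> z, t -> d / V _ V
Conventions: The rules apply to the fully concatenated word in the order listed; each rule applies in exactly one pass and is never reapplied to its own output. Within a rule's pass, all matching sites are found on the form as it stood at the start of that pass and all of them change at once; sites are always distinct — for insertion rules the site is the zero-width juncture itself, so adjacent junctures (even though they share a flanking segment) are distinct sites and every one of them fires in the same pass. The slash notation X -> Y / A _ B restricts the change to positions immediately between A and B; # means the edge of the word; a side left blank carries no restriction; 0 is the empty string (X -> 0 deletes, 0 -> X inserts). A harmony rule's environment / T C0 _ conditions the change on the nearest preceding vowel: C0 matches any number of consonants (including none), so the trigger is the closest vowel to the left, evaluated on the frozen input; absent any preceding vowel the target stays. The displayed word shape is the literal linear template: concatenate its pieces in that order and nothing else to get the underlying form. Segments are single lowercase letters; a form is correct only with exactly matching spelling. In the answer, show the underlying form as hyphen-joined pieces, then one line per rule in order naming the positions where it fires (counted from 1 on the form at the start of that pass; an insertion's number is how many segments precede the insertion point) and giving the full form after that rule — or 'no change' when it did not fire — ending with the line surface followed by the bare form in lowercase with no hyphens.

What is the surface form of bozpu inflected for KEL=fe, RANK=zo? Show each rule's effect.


underlying: bozpu-fi-kku
1. e -> o, i -> u / B C0 _: fires at position(s) 7: bozpufukku
2. f -> v, k -> g, p -> b, s -> z, t -> d / V _ V: fires at position(s) 6: bozpuvukku
surface: bozpuvukku


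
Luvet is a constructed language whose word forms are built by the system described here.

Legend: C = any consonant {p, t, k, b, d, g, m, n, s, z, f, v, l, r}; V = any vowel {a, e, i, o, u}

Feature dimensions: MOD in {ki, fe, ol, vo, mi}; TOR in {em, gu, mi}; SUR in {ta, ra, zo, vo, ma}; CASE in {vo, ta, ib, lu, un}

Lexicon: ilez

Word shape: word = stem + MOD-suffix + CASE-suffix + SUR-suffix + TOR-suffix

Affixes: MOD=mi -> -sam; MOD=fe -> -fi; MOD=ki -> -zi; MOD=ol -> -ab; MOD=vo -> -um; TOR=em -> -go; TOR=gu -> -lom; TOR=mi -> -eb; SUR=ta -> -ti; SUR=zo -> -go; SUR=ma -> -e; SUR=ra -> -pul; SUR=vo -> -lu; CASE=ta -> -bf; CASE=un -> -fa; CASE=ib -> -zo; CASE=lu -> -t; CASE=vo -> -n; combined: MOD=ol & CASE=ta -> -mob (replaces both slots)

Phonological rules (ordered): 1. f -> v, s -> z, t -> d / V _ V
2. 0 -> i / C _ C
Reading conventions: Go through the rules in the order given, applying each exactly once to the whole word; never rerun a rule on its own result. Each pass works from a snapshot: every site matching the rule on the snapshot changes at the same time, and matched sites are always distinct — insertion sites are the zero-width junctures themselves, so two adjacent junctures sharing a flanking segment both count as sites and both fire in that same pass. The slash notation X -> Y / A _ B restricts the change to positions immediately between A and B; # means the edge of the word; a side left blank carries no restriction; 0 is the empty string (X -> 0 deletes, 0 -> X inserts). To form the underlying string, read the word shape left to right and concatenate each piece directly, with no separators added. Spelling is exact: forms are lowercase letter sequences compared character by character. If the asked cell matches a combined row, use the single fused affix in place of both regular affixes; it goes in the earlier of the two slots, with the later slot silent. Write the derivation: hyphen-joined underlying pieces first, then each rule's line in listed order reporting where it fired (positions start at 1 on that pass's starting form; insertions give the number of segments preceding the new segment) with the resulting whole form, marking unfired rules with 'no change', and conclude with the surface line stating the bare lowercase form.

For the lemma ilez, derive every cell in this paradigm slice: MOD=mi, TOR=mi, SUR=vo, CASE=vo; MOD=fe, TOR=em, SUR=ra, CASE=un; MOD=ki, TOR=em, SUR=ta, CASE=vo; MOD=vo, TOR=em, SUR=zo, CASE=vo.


cell MOD=mi, TOR=mi, SUR=vo, CASE=vo:
underlying: ilez-sam-n-lu-eb
1. f -> v, s -> z, t -> d / V _ V: no change
2. 0 -> i / C _ C: inserts after position(s) 4, 7, 8: ilezisaminilueb
surface: ilezisaminilueb

cell MOD=fe, TOR=em, SUR=ra, CASE=un:
underlying: ilez-fi-fa-pul-go
1. f -> v, s -> z, t -> d / V _ V: fires at position(s) 7: ilezfivapulgo
2. 0 -> i / C _ C: inserts after position(s) 4, 11: ilezifivapuligo
surface: ilezifivapuligo

cell MOD=ki, TOR=em, SUR=ta, CASE=vo:
underlying: ilez-zi-n-ti-go
1. f -> v, s -> z, t -> d / V _ V: no change
2. 0 -> i / C _ C: inserts after position(s) 4, 7: ilezizinitigo
surface: ilezizinitigo

cell MOD=vo, TOR=em, SUR=zo, CASE=vo:
underlying: ilez-um-n-go-go
1. f -> v, s -> z, t -> d / V _ V: no change
2. 0 -> i / C _ C: inserts after position(s) 6, 7: ilezuminigogo
surface: ilezuminigogo


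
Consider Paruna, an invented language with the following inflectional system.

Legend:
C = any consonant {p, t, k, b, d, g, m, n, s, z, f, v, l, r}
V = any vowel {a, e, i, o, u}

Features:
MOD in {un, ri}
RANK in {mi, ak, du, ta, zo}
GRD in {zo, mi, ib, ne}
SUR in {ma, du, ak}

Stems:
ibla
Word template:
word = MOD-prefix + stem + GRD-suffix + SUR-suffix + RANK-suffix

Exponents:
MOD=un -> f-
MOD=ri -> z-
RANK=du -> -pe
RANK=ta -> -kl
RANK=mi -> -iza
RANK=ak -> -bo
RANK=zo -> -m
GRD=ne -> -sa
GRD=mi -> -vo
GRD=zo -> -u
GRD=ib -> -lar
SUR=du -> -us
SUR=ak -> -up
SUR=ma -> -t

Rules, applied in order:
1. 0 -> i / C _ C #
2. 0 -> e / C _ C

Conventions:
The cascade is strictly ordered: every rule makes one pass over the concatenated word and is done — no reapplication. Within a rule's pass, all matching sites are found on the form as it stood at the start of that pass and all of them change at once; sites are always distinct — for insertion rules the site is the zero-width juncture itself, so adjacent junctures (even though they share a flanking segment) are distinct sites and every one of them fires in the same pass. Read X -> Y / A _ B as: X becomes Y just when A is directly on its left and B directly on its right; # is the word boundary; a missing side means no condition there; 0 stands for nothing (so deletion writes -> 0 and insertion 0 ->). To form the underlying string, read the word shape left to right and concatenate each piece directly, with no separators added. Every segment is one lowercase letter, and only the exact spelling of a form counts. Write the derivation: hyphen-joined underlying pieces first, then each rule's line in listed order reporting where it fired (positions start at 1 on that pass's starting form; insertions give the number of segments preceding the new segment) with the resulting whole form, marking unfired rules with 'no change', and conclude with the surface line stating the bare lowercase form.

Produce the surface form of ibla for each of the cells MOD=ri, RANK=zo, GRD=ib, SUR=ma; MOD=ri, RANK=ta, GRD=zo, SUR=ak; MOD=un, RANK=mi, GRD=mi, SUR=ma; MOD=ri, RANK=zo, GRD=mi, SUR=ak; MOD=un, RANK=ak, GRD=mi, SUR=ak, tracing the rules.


cell MOD=ri, RANK=zo, GRD=ib, SUR=ma:
underlying: z-ibla-lar-t-m
1. 0 -> i / C _ C #: inserts after position(s) 9: ziblalartim
2. 0 -> e / C _ C: inserts after position(s) 3, 8: zibelalaretim
surface: zibelalaretim

cell MOD=ri, RANK=ta, GRD=zo, SUR=ak:
underlying: z-ibla-u-up-kl
1. 0 -> i / C _ C #: inserts after position(s) 9: ziblauupkil
2. 0 -> e / C _ C: inserts after position(s) 3, 8: zibelauupekil
surface: zibelauupekil

cell MOD=un, RANK=mi, GRD=mi, SUR=ma:
underlying: f-ibla-vo-t-iza
1. 0 -> i / C _ C #: no change
2. 0 -> e / C _ C: inserts after position(s) 3: fibelavotiza
surface: fibelavotiza

cell MOD=ri, RANK=zo, GRD=mi, SUR=ak:
underlying: z-ibla-vo-up-m
1. 0 -> i / C _ C #: inserts after position(s) 9: ziblavoupim
2. 0 -> e / C _ C: inserts after position(s) 3: zibelavoupim
surface: zibelavoupim

cell MOD=un, RANK=ak, GRD=mi, SUR=ak:
underlying: f-ibla-vo-up-bo
1. 0 -> i / C _ C #: no change
2. 0 -> e / C _ C: inserts after position(s) 3, 9: fibelavoupebo
surface: fibelavoupebo


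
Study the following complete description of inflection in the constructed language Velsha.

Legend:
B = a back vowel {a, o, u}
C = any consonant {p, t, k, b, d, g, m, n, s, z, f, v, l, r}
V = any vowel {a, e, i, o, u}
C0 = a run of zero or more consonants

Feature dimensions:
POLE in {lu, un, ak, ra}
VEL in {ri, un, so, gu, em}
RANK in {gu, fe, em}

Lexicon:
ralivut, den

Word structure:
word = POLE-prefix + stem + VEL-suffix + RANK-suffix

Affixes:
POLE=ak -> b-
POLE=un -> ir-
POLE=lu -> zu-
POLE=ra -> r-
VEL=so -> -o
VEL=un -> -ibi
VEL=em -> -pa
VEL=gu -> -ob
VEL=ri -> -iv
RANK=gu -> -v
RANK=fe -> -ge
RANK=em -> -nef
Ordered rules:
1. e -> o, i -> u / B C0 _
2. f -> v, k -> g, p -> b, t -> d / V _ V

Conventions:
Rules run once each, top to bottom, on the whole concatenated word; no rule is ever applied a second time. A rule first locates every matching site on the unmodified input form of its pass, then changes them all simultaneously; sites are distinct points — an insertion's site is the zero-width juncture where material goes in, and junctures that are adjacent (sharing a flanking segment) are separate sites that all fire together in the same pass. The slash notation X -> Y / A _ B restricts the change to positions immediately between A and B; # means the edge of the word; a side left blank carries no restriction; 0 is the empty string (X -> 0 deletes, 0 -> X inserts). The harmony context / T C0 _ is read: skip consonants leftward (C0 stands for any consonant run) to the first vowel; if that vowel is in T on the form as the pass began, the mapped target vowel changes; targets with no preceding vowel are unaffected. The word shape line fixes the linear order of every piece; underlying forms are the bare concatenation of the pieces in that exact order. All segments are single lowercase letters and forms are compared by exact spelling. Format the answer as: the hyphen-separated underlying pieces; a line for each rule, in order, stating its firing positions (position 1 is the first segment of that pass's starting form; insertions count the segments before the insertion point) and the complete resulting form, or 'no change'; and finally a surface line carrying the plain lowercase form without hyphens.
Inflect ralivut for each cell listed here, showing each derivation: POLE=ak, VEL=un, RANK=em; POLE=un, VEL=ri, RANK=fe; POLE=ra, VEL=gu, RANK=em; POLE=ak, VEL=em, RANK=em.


cell POLE=ak, VEL=un, RANK=em:
underlying: b-ralivut-ibi-nef
1. e -> o, i -> u / B C0 _: fires at position(s) 5, 9: braluvutubinef
2. f -> v, k -> g, p -> b, t -> d / V _ V: fires at position(s) 8: braluvudubinef
surface: braluvudubinef

cell POLE=un, VEL=ri, RANK=fe:
underlying: ir-ralivut-iv-ge
1. e -> o, i -> u / B C0 _: fires at position(s) 6, 10: irraluvutuvge
2. f -> v, k -> g, p -> b, t -> d / V _ V: fires at position(s) 9: irraluvuduvge
surface: irraluvuduvge

cell POLE=ra, VEL=gu, RANK=em:
underlying: r-ralivut-ob-nef
1. e -> o, i -> u / B C0 _: fires at position(s) 5, 12: rraluvutobnof
2. f -> v, k -> g, p -> b, t -> d / V _ V: fires at position(s) 8: rraluvudobnof
surface: rraluvudobnof

cell POLE=ak, VEL=em, RANK=em:
underlying: b-ralivut-pa-nef
1. e -> o, i -> u / B C0 _: fires at position(s) 5, 12: braluvutpanof
2. f -> v, k -> g, p -> b, t -> d / V _ V: no change
surface: braluvutpanof


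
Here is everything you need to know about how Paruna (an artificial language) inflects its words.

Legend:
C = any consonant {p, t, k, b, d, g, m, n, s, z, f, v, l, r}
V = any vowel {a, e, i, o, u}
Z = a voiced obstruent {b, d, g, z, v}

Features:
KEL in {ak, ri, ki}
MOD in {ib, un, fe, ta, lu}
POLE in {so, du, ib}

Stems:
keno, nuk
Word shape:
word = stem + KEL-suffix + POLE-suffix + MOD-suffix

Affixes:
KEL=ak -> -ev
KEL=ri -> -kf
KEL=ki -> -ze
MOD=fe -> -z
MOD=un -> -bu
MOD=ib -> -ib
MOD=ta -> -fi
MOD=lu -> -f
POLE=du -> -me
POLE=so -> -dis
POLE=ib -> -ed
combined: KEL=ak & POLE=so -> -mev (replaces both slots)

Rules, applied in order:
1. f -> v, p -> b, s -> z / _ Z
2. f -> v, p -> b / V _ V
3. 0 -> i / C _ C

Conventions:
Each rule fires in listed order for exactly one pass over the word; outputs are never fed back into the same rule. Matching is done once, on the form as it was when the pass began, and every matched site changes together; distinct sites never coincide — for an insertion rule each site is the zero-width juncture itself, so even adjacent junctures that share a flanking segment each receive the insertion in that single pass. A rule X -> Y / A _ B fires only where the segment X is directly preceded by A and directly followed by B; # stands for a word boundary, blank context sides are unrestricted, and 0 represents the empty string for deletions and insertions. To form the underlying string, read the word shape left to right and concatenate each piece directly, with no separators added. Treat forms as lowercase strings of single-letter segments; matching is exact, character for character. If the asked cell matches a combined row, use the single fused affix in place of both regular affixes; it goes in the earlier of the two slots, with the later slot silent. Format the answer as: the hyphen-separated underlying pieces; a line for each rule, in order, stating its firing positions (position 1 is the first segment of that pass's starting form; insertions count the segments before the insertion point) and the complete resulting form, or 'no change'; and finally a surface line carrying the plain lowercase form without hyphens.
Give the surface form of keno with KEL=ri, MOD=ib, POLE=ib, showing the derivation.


underlying: keno-kf-ed-ib
1. f -> v, p -> b, s -> z / _ Z: no change
2. f -> v, p -> b / V _ V: no change
3. 0 -> i / C _ C: inserts after position(s) 5: kenokifedib
surface: kenokifedib


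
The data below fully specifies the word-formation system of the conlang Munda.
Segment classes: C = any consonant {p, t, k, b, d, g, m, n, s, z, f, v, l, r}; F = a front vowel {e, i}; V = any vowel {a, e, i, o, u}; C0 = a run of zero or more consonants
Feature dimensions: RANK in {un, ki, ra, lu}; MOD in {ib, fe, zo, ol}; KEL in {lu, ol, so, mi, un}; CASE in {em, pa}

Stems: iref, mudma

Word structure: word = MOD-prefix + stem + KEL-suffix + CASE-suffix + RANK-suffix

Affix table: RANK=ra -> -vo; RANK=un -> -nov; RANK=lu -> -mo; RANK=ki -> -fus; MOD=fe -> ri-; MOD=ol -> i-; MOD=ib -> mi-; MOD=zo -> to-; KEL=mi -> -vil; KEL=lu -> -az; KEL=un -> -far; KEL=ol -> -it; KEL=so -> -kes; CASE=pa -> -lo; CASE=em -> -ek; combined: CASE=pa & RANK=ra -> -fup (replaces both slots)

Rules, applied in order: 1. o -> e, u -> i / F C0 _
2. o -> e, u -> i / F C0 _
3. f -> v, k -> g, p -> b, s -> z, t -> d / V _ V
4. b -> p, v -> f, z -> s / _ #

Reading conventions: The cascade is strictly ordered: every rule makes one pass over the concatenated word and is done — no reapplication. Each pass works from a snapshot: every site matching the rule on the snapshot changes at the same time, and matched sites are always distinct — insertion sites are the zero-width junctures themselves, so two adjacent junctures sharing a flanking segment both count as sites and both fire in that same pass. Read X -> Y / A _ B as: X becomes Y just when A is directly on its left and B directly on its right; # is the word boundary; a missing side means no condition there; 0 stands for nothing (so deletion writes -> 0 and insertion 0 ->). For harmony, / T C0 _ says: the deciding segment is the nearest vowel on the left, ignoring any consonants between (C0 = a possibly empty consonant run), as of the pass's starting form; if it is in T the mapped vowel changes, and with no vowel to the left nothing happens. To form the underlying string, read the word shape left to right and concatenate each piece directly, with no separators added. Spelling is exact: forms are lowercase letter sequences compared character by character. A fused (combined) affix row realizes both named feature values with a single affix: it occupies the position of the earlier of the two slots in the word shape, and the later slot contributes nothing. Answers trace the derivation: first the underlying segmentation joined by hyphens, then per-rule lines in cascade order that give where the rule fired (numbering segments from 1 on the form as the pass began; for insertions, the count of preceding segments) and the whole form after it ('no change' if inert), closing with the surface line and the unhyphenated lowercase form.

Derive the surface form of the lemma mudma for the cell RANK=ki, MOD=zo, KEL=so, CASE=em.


underlying: to-mudma-kes-ek-fus
1. o -> e, u -> i / F C0 _: fires at position(s) 14: tomudmakesekfis
2. o -> e, u -> i / F C0 _: no change
3. f -> v, k -> g, p -> b, s -> z, t -> d / V _ V: fires at position(s) 8, 10: tomudmagezekfis
4. b -> p, v -> f, z -> s / _ #: no change
surface: tomudmagezekfis


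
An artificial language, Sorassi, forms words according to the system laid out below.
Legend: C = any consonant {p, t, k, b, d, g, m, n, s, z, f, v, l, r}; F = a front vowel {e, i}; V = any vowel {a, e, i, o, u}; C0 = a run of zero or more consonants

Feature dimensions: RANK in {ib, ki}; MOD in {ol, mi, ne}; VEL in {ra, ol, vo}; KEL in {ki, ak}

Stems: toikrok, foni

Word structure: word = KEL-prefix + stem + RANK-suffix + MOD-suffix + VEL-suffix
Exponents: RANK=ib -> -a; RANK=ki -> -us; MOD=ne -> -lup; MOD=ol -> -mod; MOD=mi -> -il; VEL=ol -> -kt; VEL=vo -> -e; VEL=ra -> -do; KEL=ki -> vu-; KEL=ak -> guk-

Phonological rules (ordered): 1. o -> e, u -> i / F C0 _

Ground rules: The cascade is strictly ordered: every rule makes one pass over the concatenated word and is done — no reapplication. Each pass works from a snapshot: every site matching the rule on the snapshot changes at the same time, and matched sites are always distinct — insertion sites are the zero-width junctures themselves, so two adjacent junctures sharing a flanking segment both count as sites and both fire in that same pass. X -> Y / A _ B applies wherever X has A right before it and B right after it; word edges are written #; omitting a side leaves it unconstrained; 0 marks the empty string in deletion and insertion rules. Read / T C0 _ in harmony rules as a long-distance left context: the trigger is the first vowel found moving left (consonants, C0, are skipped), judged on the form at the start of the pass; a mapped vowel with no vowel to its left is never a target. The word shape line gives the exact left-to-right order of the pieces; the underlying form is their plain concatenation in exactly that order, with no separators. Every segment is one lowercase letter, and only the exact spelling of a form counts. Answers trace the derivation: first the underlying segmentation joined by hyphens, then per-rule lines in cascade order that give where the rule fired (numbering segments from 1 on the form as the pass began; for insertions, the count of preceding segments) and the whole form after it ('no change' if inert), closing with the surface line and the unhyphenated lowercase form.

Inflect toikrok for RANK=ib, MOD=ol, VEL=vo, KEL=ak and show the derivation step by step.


underlying: guk-toikrok-a-mod-e
1. o -> e, u -> i / F C0 _: fires at position(s) 9: guktoikrekamode
surface: guktoikrekamode


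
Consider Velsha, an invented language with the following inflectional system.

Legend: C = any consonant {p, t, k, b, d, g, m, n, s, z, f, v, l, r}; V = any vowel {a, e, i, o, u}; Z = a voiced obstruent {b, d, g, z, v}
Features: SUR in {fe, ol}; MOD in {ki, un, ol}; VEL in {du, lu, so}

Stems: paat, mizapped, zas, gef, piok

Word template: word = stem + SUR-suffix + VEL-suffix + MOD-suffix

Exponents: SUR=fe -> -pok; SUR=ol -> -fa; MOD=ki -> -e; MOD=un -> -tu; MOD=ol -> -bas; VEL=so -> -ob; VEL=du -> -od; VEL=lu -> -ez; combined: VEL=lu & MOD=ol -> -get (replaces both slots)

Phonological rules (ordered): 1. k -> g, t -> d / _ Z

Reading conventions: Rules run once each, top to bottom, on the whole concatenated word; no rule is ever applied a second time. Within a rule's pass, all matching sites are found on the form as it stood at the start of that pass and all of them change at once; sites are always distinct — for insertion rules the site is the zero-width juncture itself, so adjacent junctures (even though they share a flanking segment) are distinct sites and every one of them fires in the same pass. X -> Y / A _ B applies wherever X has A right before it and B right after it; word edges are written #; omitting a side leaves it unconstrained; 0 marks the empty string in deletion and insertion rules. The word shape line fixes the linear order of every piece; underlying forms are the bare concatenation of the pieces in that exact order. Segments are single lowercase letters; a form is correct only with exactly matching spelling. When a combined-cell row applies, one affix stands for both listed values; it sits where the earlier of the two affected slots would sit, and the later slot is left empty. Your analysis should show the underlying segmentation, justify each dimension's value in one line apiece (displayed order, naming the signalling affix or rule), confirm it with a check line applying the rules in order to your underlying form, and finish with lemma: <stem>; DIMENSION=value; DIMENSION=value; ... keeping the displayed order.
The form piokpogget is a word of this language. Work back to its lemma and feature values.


underlying: piok-pok-get
SUR=fe - signalled by the affix -pok
MOD=ol - signalled by the combined affix row
VEL=lu - signalled by the combined affix row
check: piokpokget -> piokpogget
lemma: piok; SUR=fe; MOD=ol; VEL=lu


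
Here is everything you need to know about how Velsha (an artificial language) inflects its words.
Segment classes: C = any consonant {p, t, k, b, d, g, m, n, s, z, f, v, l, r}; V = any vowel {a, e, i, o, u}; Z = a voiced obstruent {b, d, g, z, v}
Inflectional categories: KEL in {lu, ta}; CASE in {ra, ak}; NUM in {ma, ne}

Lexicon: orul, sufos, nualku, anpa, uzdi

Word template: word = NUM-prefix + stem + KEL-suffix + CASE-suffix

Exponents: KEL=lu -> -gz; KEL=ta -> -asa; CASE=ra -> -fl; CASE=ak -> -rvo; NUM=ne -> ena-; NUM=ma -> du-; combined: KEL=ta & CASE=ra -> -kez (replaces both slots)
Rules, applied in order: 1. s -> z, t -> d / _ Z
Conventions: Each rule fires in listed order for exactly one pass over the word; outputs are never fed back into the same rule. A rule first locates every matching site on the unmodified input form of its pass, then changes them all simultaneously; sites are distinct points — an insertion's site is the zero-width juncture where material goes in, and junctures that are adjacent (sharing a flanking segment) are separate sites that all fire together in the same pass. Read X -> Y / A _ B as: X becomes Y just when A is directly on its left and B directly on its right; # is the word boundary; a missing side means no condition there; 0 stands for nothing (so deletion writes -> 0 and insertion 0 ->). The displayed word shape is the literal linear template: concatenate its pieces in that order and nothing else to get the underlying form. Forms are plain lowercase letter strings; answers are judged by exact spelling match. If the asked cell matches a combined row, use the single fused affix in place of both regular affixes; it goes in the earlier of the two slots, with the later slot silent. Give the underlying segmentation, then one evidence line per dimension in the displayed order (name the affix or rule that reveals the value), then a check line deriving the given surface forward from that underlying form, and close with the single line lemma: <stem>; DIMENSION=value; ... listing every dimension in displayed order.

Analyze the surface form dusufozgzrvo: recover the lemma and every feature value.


underlying: du-sufos-gz-rvo
KEL=lu - signalled by the affix -gz
CASE=ak - signalled by the affix -rvo
NUM=ma - signalled by the affix du-
check: dusufosgzrvo -> dusufozgzrvo
lemma: sufos; KEL=lu; CASE=ak; NUM=ma


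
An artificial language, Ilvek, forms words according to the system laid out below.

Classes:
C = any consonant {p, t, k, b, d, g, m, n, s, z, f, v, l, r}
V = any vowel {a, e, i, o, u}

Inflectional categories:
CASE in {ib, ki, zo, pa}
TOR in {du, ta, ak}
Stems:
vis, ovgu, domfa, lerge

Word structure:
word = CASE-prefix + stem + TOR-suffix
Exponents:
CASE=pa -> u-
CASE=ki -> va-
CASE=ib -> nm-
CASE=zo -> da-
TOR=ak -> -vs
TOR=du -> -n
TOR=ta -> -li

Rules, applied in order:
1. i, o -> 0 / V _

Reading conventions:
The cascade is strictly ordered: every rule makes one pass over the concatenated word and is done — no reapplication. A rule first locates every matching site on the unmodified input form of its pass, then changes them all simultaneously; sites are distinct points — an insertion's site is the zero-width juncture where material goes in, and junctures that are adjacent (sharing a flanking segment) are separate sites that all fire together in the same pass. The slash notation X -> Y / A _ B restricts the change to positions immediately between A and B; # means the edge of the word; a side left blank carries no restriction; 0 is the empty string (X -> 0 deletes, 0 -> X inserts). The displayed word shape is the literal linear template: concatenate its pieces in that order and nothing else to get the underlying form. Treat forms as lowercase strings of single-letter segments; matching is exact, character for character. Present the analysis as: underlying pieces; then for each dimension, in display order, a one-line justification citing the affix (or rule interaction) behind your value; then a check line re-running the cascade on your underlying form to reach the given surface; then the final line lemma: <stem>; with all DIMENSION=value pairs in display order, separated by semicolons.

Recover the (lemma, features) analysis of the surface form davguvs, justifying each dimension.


underlying: da-ovgu-vs
CASE=zo - signalled by the affix da-
TOR=ak - signalled by the affix -vs
check: daovguvs -> davguvs
lemma: ovgu; CASE=zo; TOR=ak


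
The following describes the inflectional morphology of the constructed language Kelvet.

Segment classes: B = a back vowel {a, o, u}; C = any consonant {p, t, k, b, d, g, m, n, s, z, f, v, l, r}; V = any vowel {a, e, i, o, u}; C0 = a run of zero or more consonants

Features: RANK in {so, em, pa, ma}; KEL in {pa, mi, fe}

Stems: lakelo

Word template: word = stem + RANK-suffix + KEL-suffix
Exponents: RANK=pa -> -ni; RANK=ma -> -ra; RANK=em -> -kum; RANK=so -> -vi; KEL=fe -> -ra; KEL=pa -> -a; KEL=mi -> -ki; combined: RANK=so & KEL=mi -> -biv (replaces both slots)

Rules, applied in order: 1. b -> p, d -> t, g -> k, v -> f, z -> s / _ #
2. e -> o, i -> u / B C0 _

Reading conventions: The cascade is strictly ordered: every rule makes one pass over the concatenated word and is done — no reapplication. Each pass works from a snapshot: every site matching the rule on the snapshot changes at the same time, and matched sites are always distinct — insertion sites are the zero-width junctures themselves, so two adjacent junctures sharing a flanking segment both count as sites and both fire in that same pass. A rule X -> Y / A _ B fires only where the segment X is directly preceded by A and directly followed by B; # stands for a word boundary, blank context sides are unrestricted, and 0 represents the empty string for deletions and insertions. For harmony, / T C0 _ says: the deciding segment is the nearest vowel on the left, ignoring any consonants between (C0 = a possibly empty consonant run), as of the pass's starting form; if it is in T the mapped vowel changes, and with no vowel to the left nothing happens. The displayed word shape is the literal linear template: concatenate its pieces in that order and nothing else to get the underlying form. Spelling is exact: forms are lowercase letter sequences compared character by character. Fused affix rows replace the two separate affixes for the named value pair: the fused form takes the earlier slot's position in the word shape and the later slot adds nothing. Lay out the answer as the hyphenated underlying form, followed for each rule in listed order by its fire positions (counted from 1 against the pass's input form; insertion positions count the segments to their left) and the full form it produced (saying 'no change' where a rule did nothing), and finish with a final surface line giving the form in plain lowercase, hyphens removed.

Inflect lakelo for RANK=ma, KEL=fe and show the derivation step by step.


underlying: lakelo-ra-ra
1. b -> p, d -> t, g -> k, v -> f, z -> s / _ #: no change
2. e -> o, i -> u / B C0 _: fires at position(s) 4: lakolorara
surface: lakolorara


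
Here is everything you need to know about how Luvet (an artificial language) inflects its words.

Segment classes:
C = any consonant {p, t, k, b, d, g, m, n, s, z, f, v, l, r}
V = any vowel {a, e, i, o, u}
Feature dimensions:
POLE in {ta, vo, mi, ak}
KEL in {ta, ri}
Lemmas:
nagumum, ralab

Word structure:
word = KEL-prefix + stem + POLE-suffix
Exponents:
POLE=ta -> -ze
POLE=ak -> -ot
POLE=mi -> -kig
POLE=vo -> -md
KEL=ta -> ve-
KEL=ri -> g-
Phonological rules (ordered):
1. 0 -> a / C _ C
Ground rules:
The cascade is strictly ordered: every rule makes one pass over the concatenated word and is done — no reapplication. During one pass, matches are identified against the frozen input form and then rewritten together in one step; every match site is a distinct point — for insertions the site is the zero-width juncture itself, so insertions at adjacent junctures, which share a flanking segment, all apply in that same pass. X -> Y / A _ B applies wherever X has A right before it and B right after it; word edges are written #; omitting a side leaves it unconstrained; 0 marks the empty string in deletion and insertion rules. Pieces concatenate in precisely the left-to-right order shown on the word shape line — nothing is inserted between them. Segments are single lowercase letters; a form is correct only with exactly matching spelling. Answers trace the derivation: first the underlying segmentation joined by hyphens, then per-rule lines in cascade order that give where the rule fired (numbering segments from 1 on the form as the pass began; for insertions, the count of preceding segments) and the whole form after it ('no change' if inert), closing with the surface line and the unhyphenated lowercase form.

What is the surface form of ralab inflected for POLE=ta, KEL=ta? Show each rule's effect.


underlying: ve-ralab-ze
1. 0 -> a / C _ C: inserts after position(s) 7: veralabaze
surface: veralabaze


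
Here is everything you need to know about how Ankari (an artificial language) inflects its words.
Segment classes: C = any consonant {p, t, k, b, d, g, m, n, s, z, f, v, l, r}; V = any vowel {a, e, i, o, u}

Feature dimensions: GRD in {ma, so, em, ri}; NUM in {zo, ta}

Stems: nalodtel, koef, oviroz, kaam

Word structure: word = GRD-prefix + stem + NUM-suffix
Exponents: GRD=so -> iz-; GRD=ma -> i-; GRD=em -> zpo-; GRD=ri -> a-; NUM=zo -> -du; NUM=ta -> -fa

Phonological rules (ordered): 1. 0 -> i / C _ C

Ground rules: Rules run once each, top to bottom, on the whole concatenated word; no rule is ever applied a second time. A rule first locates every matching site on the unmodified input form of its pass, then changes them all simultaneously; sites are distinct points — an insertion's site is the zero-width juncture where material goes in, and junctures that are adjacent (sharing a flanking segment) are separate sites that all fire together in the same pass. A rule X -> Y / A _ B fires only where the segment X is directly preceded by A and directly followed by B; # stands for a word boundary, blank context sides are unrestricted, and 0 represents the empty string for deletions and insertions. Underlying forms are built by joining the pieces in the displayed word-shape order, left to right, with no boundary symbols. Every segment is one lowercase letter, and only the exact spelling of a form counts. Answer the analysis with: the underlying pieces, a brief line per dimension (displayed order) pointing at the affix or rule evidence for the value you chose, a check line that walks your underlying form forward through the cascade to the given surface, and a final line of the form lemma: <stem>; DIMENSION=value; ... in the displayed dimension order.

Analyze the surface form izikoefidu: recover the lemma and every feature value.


underlying: iz-koef-du
GRD=so - signalled by the affix iz-
NUM=zo - signalled by the affix -du
check: izkoefdu -> izikoefidu
lemma: koef; GRD=so; NUM=zo


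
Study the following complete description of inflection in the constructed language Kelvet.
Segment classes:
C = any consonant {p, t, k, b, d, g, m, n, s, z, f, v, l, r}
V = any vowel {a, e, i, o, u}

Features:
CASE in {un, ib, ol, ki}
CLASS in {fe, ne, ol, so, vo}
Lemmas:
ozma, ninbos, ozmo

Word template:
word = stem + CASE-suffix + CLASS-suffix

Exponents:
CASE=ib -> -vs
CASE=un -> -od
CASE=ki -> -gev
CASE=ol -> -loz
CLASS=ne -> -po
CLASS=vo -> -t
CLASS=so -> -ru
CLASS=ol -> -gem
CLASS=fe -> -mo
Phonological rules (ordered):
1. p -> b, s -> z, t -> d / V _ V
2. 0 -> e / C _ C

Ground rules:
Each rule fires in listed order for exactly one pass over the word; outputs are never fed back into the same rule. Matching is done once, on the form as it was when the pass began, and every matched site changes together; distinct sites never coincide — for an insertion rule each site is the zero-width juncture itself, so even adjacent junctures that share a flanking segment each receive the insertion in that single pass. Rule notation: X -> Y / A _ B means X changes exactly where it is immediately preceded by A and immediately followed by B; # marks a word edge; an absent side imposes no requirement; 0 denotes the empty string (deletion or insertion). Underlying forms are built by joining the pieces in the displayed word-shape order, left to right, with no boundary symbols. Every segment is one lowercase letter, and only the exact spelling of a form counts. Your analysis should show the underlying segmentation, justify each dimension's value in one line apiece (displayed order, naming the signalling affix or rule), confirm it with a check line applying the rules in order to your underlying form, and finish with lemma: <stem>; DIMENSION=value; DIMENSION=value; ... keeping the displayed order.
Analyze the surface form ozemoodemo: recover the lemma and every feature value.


underlying: ozmo-od-mo
CASE=un - signalled by the affix -od
CLASS=fe - signalled by the affix -mo
check: ozmoodmo -> ozmoodmo -> ozemoodemo
lemma: ozmo; CASE=un; CLASS=fe
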